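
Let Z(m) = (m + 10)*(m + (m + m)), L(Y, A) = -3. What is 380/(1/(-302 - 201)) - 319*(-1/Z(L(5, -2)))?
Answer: -12042139/63 ≈ -1.9115e+5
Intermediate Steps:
Z(m) = 3*m*(10 + m) (Z(m) = (10 + m)*(m + 2*m) = (10 + m)*(3*m) = 3*m*(10 + m))
380/(1/(-302 - 201)) - 319*(-1/Z(L(5, -2))) = 380/(1/(-302 - 201)) - 319*1/(9*(10 - 3)) = 380/(1/(-503)) - 319/((-3*(-3)*7)) = 380/(-1/503) - 319/((-1*(-63))) = 380*(-503) - 319/63 = -191140 - 319*1/63 = -191140 - 319/63 = -12042139/63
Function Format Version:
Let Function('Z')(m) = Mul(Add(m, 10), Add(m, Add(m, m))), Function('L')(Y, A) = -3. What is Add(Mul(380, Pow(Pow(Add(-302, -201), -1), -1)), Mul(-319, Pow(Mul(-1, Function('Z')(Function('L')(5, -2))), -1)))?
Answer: Rational(-12042139, 63) ≈ -1.9115e+5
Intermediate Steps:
Function('Z')(m) = Mul(3, m, Add(10, m)) (Function('Z')(m) = Mul(Add(10, m), Add(m, Mul(2, m))) = Mul(Add(10, m), Mul(3, m)) = Mul(3, m, Add(10, m)))
Add(Mul(380, Pow(Pow(Add(-302, -201), -1), -1)), Mul(-319, Pow(Mul(-1, Function('Z')(Function('L')(5, -2))), -1))) = Add(Mul(380, Pow(Pow(Add(-302, -201), -1), -1)), Mul(-319, Pow(Mul(-1, Mul(3, -3, Add(10, -3))), -1))) = Add(Mul(380, Pow(Pow(-503, -1), -1)), Mul(-319, Pow(Mul(-1, Mul(3, -3, 7)), -1))) = Add(Mul(380, Pow(Rational(-1, 503), -1)), Mul(-319, Pow(Mul(-1, -63), -1))) = Add(Mul(380, -503), Mul(-319, Pow(63, -1))) = Add(-191140, Mul(-319, Rational(1, 63))) = Add(-191140, Rational(-319, 63)) = Rational(-12042139, 63)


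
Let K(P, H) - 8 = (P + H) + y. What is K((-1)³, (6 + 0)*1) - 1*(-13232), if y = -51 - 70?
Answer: 13124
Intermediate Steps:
y = -121
K(P, H) = -113 + H + P (K(P, H) = 8 + ((P + H) - 121) = 8 + ((H + P) - 121) = 8 + (-121 + H + P) = -113 + H + P)
K((-1)³, (6 + 0)*1) - 1*(-13232) = (-113 + (6 + 0)*1 + (-1)³) - 1*(-13232) = (-113 + 6*1 - 1) + 13232 = (-113 + 6 - 1) + 13232 = -108 + 13232 = 13124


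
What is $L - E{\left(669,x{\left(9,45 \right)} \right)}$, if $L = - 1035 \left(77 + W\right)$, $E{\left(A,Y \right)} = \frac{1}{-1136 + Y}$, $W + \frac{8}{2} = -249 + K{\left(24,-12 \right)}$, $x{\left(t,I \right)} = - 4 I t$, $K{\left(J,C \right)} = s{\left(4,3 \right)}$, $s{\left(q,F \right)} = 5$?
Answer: $\frac{487770661}{2756} \approx 1.7699 \cdot 10^{5}$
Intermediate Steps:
$K{\left(J,C \right)} = 5$
$x{\left(t,I \right)} = - 4 I t$
$W = -248$ ($W = -4 + \left(-249 + 5\right) = -4 - 244 = -248$)
$L = 176985$ ($L = - 1035 \left(77 - 248\right) = \left(-1035\right) \left(-171\right) = 176985$)
$L - E{\left(669,x{\left(9,45 \right)} \right)} = 176985 - \frac{1}{-1136 - 180 \cdot 9} = 176985 - \frac{1}{-1136 - 1620} = 176985 - \frac{1}{-2756} = 176985 - - \frac{1}{2756} = 176985 + \frac{1}{2756} = \frac{487770661}{2756}$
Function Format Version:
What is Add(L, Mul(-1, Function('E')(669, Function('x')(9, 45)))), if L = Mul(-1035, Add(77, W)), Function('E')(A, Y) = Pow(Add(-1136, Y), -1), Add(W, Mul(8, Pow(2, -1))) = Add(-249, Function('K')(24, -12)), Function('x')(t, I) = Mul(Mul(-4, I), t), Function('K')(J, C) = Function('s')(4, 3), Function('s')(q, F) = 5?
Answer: Rational(487770661, 2756) ≈ 1.7699e+5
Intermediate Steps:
Function('K')(J, C) = 5
Function('x')(t, I) = Mul(-4, I, t)
W = -248 (W = Add(-4, Add(-249, 5)) = Add(-4, -244) = -248)
L = 176985 (L = Mul(-1035, Add(77, -248)) = Mul(-1035, -171) = 176985)
Add(L, Mul(-1, Function('E')(669, Function('x')(9, 45)))) = Add(176985, Mul(-1, Pow(Add(-1136, Mul(-4, 45, 9)), -1))) = Add(176985, Mul(-1, Pow(Add(-1136, -1620), -1))) = Add(176985, Mul(-1, Pow(-2756, -1))) = Add(176985, Mul(-1, Rational(-1, 2756))) = Add(176985, Rational(1, 2756)) = Rational(487770661, 2756)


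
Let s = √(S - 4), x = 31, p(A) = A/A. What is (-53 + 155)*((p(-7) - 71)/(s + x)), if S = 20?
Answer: -204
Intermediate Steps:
p(A) = 1
s = 4 (s = √(20 - 4) = √16 = 4)
(-53 + 155)*((p(-7) - 71)/(s + x)) = (-53 + 155)*((1 - 71)/(4 + 31)) = 102*(-70/35) = 102*(-70*1/35) = 102*(-2) = -204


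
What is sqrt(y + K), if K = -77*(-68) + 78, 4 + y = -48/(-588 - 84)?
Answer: sqrt(1040774)/14 ≈ 72.870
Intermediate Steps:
y = -55/14 (y = -4 - 48/(-588 - 84) = -4 - 48/(-672) = -4 - 1/672*(-48) = -4 + 1/14 = -55/14 ≈ -3.9286)
K = 5314 (K = 5236 + 78 = 5314)
sqrt(y + K) = sqrt(-55/14 + 5314) = sqrt(74341/14) = sqrt(1040774)/14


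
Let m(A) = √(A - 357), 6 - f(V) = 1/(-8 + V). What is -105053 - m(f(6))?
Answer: -105053 - I*√1402/2 ≈ -1.0505e+5 - 18.722*I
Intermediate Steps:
f(V) = 6 - 1/(-8 + V)
m(A) = √(-357 + A)
-105053 - m(f(6)) = -105053 - √(-357 + (-49 + 6*6)/(-8 + 6)) = -105053 - √(-357 + (-49 + 36)/(-2)) = -105053 - √(-357 - ½*(-13)) = -105053 - √(-357 + 13/2) = -105053 - √(-701/2) = -105053 - I*√1402/2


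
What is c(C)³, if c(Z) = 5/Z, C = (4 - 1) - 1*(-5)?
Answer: 125/512 ≈ 0.24414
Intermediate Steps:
C = 8 (C = 3 + 5 = 8)
c(C)³ = (5/8)³ = 125/512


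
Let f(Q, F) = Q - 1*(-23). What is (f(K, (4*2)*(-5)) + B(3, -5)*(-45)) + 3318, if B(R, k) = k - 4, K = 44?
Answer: 3790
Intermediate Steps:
f(Q, F) = 23 + Q (f(Q, F) = Q + 23 = 23 + Q)
B(R, k) = -4 + k
(f(K, (4*2)*(-5)) + B(3, -5)*(-45)) + 3318 = ((23 + 44) + (-4 - 5)*(-45)) + 3318 = (67 - 9*(-45)) + 3318 = (67 + 405) + 3318 = 472 + 3318 = 3790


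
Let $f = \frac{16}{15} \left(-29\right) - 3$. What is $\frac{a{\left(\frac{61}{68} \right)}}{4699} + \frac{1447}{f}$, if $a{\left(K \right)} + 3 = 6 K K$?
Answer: $- \frac{235802878497}{5529820792} \approx -42.642$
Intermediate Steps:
$a{\left(K \right)} = -3 + 6 K^{2}$ ($a{\left(K \right)} = -3 + 6 K K = -3 + 6 K^{2}$)
$f = - \frac{509}{15}$ ($f = 16 \cdot \frac{1}{15} \left(-29\right) - 3 = \frac{16}{15} \left(-29\right) - 3 = - \frac{464}{15} - 3 = - \frac{509}{15} \approx -33.933$)
$\frac{a{\left(\frac{61}{68} \right)}}{4699} + \frac{1447}{f} = \frac{-3 + 6 \left(\frac{61}{68}\right)^{2}}{4699} + \frac{1447}{- \frac{509}{15}} = \left(-3 + 6 \left(61 \cdot \frac{1}{68}\right)^{2}\right) \frac{1}{4699} + 1447 \left(- \frac{15}{509}\right) = \left(-3 + 6 \left(\frac{61}{68}\right)^{2}\right) \frac{1}{4699} - \frac{21705}{509} = \left(-3 + 6 \cdot \frac{3721}{4624}\right) \frac{1}{4699} - \frac{21705}{509} = \left(-3 + \frac{11163}{2312}\right) \frac{1}{4699} - \frac{21705}{509} = \frac{4227}{2312} \cdot \frac{1}{4699} - \frac{21705}{509} = \frac{4227}{10864088} - \frac{21705}{509} = - \frac{235802878497}{5529820792}$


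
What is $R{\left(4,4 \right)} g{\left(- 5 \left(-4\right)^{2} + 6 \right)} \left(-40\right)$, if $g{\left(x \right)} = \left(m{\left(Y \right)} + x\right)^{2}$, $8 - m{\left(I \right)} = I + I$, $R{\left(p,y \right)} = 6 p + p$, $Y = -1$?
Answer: $-4587520$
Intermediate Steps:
$R{\left(p,y \right)} = 7 p$
$m{\left(I \right)} = 8 - 2 I$ ($m{\left(I \right)} = 8 - \left(I + I\right) = 8 - 2 I$)
$g{\left(x \right)} = \left(10 + x\right)^{2}$ ($g{\left(x \right)} = \left(\left(8 - -2\right) + x\right)^{2} = \left(\left(8 + 2\right) + x\right)^{2} = \left(10 + x\right)^{2}$)
$R{\left(4,4 \right)} g{\left(- 5 \left(-4\right)^{2} + 6 \right)} \left(-40\right) = 7 \cdot 4 \left(10 + \left(- 5 \left(-4\right)^{2} + 6\right)\right)^{2} \left(-40\right) = 28 \left(10 + \left(\left(-5\right) 16 + 6\right)\right)^{2} \left(-40\right) = 28 \left(10 + \left(-80 + 6\right)\right)^{2} \left(-40\right) = 28 \left(10 - 74\right)^{2} \left(-40\right) = 28 \left(-64\right)^{2} \left(-40\right) = 28 \cdot 4096 \left(-40\right) = 114688 \left(-40\right) = -4587520$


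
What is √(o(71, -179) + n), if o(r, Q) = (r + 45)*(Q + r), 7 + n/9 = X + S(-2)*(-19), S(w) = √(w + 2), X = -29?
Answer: 6*I*√357 ≈ 113.37*I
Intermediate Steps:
S(w) = √(2 + w)
n = -324 (n = -63 + 9*(-29 + √(2 - 2)*(-19)) = -63 + 9*(-29 + √0*(-19)) = -63 + 9*(-29 + 0*(-19)) = -63 + 9*(-29 + 0) = -63 + 9*(-29) = -63 - 261 = -324)
o(r, Q) = (45 + r)*(Q + r)
√(o(71, -179) + n) = √((71² + 45*(-179) + 45*71 - 179*71) - 324) = √((5041 - 8055 + 3195 - 12709) - 324) = √(-12528 - 324) = √(-12852) = 6*I*√357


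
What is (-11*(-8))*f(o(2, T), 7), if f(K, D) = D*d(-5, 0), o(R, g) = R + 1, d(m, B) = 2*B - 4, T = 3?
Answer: -2464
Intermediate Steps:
d(m, B) = -4 + 2*B
o(R, g) = 1 + R
f(K, D) = -4*D (f(K, D) = D*(-4 + 2*0) = D*(-4 + 0) = D*(-4) = -4*D)
(-11*(-8))*f(o(2, T), 7) = (-11*(-8))*(-4*7) = 88*(-28) = -2464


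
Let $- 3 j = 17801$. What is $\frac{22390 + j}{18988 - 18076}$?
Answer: $\frac{49369}{2736} \approx 18.044$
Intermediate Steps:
$j = - \frac{17801}{3}$ ($j = \left(- \frac{1}{3}\right) 17801 = - \frac{17801}{3} \approx -5933.7$)
$\frac{22390 + j}{18988 - 18076} = \frac{22390 - \frac{17801}{3}}{18988 - 18076} = \frac{49369}{3 \cdot 912} = \frac{49369}{3} \cdot \frac{1}{912} = \frac{49369}{2736}$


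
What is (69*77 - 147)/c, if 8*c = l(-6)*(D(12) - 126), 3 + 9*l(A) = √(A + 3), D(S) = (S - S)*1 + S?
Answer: 15498/19 + 5166*I*√3/19 ≈ 815.68 + 470.94*I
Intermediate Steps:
D(S) = S (D(S) = 0*1 + S = 0 + S = S)
l(A) = -⅓ + √(3 + A)/9 (l(A) = -⅓ + √(A + 3)/9 = -⅓ + √(3 + A)/9)
c = 19/4 - 19*I*√3/12 (c = ((-⅓ + √(3 - 6)/9)*(12 - 126))/8 = ((-⅓ + √(-3)/9)*(-114))/8 = ((-⅓ + (I*√3)/9)*(-114))/8 = ((-⅓ + I*√3/9)*(-114))/8 = (38 - 38*I*√3/3)/8 = 19/4 - 19*I*√3/12 ≈ 4.75 - 2.7424*I)
(69*77 - 147)/c = (69*77 - 147)/(19/4 - 19*I*√3/12) = (5313 - 147)/(19/4 - 19*I*√3/12) = 5166/(19/4 - 19*I*√3/12)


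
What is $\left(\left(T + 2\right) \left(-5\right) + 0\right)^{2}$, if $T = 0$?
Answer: $100$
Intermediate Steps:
$\left(\left(T + 2\right) \left(-5\right) + 0\right)^{2} = \left(\left(0 + 2\right) \left(-5\right) + 0\right)^{2} = \left(2 \left(-5\right) + 0\right)^{2} = \left(-10 + 0\right)^{2} = \left(-10\right)^{2} = 100$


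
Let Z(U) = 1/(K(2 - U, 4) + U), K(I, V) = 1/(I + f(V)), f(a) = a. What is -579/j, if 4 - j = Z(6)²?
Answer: -579/4 ≈ -144.75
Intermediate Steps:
K(I, V) = 1/(I + V)
Z(U) = 1/(U + 1/(6 - U)) (Z(U) = 1/(1/((2 - U) + 4) + U) = 1/(1/(6 - U) + U) = 1/(U + 1/(6 - U)))
j = 4 (j = 4 - ((-6 + 6)/(-1 + 6*(-6 + 6)))² = 4 - (0/(-1 + 6*0))² = 4 - (0/(-1 + 0))² = 4 - (0/(-1))² = 4 - (-1*0)² = 4 - 1*0² = 4 - 1*0 = 4 + 0 = 4)
-579/j = -579/4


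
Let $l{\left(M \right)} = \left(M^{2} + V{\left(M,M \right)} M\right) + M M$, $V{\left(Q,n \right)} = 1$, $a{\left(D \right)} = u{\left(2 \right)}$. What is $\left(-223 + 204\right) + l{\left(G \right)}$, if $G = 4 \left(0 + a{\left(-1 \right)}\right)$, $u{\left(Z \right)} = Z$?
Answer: $117$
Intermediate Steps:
$a{\left(D \right)} = 2$
$G = 8$ ($G = 4 \left(0 + 2\right) = 4 \cdot 2 = 8$)
$l{\left(M \right)} = M + 2 M^{2}$ ($l{\left(M \right)} = \left(M^{2} + 1 M\right) + M M = \left(M^{2} + M\right) + M^{2} = \left(M + M^{2}\right) + M^{2} = M + 2 M^{2}$)
$\left(-223 + 204\right) + l{\left(G \right)} = \left(-223 + 204\right) + 8 \left(1 + 2 \cdot 8\right) = -19 + 8 \left(1 + 16\right) = -19 + 8 \cdot 17 = -19 + 136 = 117$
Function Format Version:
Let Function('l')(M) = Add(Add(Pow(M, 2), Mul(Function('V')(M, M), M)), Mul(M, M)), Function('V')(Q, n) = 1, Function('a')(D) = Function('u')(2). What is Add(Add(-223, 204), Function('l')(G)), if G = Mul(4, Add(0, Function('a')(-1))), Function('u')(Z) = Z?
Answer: 117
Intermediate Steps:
Function('a')(D) = 2
G = 8 (G = Mul(4, Add(0, 2)) = Mul(4, 2) = 8)
Function('l')(M) = Add(M, Mul(2, Pow(M, 2))) (Function('l')(M) = Add(Add(Pow(M, 2), Mul(1, M)), Mul(M, M)) = Add(Add(Pow(M, 2), M), Pow(M, 2)) = Add(Add(M, Pow(M, 2)), Pow(M, 2)) = Add(M, Mul(2, Pow(M, 2))))
Add(Add(-223, 204), Function('l')(G)) = Add(Add(-223, 204), Mul(8, Add(1, Mul(2, 8)))) = Add(-19, Mul(8, Add(1, 16))) = Add(-19, Mul(8, 17)) = Add(-19, 136) = 117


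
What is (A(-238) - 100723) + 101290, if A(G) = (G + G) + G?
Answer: -147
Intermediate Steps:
A(G) = 3*G (A(G) = 2*G + G = 3*G)
(A(-238) - 100723) + 101290 = (3*(-238) - 100723) + 101290 = (-714 - 100723) + 101290 = -101437 + 101290 = -147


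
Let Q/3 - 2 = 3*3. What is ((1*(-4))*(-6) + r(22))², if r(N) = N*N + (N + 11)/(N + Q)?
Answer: 6466849/25 ≈ 2.5867e+5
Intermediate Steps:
Q = 33 (Q = 6 + 3*(3*3) = 6 + 3*9 = 6 + 27 = 33)
r(N) = N² + (11 + N)/(33 + N) (r(N) = N*N + (N + 11)/(N + 33) = N² + (11 + N)/(33 + N))
((1*(-4))*(-6) + r(22))² = ((1*(-4))*(-6) + (11 + 22 + 22³ + 33*22²)/(33 + 22))² = (-4*(-6) + (11 + 22 + 10648 + 33*484)/55)² = (24 + (11 + 22 + 10648 + 15972)/55)² = (24 + (1/55)*26653)² = (24 + 2423/5)² = (2543/5)² = 6466849/25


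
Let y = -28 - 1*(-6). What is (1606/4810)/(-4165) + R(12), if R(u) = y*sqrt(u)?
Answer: -803/10016825 - 44*sqrt(3) ≈ -76.210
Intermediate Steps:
y = -22 (y = -28 + 6 = -22)
R(u) = -22*sqrt(u)
(1606/4810)/(-4165) + R(12) = (1606/4810)/(-4165) - 44*sqrt(3) = (1606*(1/4810))*(-1/4165) - 44*sqrt(3) = (803/2405)*(-1/4165) - 44*sqrt(3) = -803/10016825 - 44*sqrt(3)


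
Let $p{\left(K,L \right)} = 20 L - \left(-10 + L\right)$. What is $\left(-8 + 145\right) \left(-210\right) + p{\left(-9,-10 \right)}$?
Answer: $-28950$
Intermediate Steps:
$p{\left(K,L \right)} = 10 + 19 L$
$\left(-8 + 145\right) \left(-210\right) + p{\left(-9,-10 \right)} = \left(-8 + 145\right) \left(-210\right) + \left(10 + 19 \left(-10\right)\right) = 137 \left(-210\right) + \left(10 - 190\right) = -28770 - 180 = -28950$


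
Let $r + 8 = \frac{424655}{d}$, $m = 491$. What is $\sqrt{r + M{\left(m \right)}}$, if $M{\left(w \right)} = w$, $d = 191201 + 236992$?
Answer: $\frac{7 \sqrt{201223400802}}{142731} \approx 22.0$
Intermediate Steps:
$d = 428193$
$r = - \frac{3000889}{428193}$ ($r = -8 + \frac{424655}{428193} = - \frac{3000889}{428193} \approx -7.0083$)
$\sqrt{r + M{\left(m \right)}} = \sqrt{- \frac{3000889}{428193} + 491} = \sqrt{\frac{207241874}{428193}} = \frac{7 \sqrt{201223400802}}{142731}$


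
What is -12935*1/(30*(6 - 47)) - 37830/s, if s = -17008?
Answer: 13326469/1045992 ≈ 12.741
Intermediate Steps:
-12935*1/(30*(6 - 47)) - 37830/s = -12935*1/(30*(6 - 47)) - 37830/(-17008) = -12935/(30*(-41)) - 37830*(-1/17008) = -12935/(-1230) + 18915/8504 = -12935*(-1/1230) + 18915/8504 = 2587/246 + 18915/8504 = 13326469/1045992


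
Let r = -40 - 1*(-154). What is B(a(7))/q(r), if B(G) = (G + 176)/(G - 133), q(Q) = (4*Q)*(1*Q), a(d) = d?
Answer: -61/2183328 ≈ -2.7939e-5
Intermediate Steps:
r = 114 (r = -40 + 154 = 114)
q(Q) = 4*Q**2 (q(Q) = (4*Q)*Q = 4*Q**2)
B(G) = (176 + G)/(-133 + G)
B(a(7))/q(r) = ((176 + 7)/(-133 + 7))/((4*114**2)) = (183/(-126))/((4*12996)) = -1/126*183/51984 = -61/42*1/51984 = -61/2183328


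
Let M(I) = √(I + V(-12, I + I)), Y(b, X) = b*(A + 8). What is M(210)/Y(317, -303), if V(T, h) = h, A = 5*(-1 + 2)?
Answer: 3*√70/4121 ≈ 0.0060907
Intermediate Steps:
A = 5 (A = 5*1 = 5)
Y(b, X) = 13*b (Y(b, X) = b*(5 + 8) = b*13 = 13*b)
M(I) = √3*√I (M(I) = √(I + (I + I)) = √(I + 2*I) = √(3*I) = √3*√I)
M(210)/Y(317, -303) = (√3*√210)/((13*317)) = (3*√70)/4121 = (3*√70)*(1/4121) = 3*√70/4121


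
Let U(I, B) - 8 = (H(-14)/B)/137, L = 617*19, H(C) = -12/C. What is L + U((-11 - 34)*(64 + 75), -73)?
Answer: 821252111/70007 ≈ 11731.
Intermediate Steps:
L = 11723
U(I, B) = 8 + 6/(959*B) (U(I, B) = 8 + ((-12/(-14))/B)/137 = 8 + ((-12*(-1/14))/B)*(1/137) = 8 + (6/(7*B))*(1/137) = 8 + 6/(959*B))
L + U((-11 - 34)*(64 + 75), -73) = 11723 + (8 + (6/959)/(-73)) = 11723 + (8 + (6/959)*(-1/73)) = 11723 + (8 - 6/70007) = 11723 + 560050/70007 = 821252111/70007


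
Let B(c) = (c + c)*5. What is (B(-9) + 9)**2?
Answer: 6561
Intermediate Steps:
B(c) = 10*c (B(c) = (2*c)*5 = 10*c)
(B(-9) + 9)**2 = (10*(-9) + 9)**2 = (-90 + 9)**2 = (-81)**2 = 6561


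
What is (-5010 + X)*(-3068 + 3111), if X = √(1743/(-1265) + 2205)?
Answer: -215430 + 43*√3526291230/1265 ≈ -2.1341e+5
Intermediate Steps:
X = √3526291230/1265 (X = √(1743*(-1/1265) + 2205) = √(-1743/1265 + 2205) = √(2787582/1265) = √3526291230/1265 ≈ 46.943)
(-5010 + X)*(-3068 + 3111) = (-5010 + √3526291230/1265)*(-3068 + 3111) = (-5010 + √3526291230/1265)*43 = -215430 + 43*√3526291230/1265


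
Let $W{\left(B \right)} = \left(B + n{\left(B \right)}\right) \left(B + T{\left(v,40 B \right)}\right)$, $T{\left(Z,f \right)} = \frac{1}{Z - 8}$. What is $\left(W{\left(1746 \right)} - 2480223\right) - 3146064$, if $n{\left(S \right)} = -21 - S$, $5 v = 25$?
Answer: $-5662946$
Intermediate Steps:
$v = 5$ ($v = \frac{1}{5} \cdot 25 = 5$)
$T{\left(Z,f \right)} = \frac{1}{-8 + Z}$
$W{\left(B \right)} = 7 - 21 B$ ($W{\left(B \right)} = \left(B - \left(21 + B\right)\right) \left(B + \frac{1}{-8 + 5}\right) = - 21 \left(B + \frac{1}{-3}\right) = - 21 \left(B - \frac{1}{3}\right) = - 21 \left(- \frac{1}{3} + B\right) = 7 - 21 B$)
$\left(W{\left(1746 \right)} - 2480223\right) - 3146064 = \left(\left(7 - 36666\right) - 2480223\right) - 3146064 = \left(-36659 - 2480223\right) - 3146064 = -2516882 - 3146064 = -5662946$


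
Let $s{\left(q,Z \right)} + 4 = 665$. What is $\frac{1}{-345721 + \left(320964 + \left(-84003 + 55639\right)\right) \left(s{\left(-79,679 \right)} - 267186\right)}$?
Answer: $- \frac{1}{77985560721} \approx -1.2823 \cdot 10^{-11}$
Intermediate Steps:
$s{\left(q,Z \right)} = 661$ ($s{\left(q,Z \right)} = -4 + 665 = 661$)
$\frac{1}{-345721 + \left(320964 + \left(-84003 + 55639\right)\right) \left(s{\left(-79,679 \right)} - 267186\right)} = \frac{1}{-345721 + \left(320964 + \left(-84003 + 55639\right)\right) \left(661 - 267186\right)} = \frac{1}{-345721 + \left(320964 - 28364\right) \left(-266525\right)} = \frac{1}{-345721 + 292600 \left(-266525\right)} = \frac{1}{-345721 - 77985215000} = \frac{1}{-77985560721} = - \frac{1}{77985560721}$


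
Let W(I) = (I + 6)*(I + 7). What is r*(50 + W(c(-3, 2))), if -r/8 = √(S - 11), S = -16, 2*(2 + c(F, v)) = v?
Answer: -1920*I*√3 ≈ -3325.5*I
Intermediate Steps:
c(F, v) = -2 + v/2
W(I) = (6 + I)*(7 + I)
r = -24*I*√3 (r = -8*√(-16 - 11) = -24*I*√3 ≈ -41.569*I)
r*(50 + W(c(-3, 2))) = (-24*I*√3)*(50 + (42 + (-2 + (½)*2)² + 13*(-2 + (½)*2))) = (-24*I*√3)*(50 + (42 + (-2 + 1)² + 13*(-2 + 1))) = (-24*I*√3)*(50 + (42 + (-1)² + 13*(-1))) = (-24*I*√3)*(50 + (42 + 1 - 13)) = (-24*I*√3)*(50 + 30) = -24*I*√3*80 = -1920*I*√3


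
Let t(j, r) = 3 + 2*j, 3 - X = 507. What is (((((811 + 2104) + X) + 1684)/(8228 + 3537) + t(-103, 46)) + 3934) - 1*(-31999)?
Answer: 6467193/181 ≈ 35730.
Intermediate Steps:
X = -504 (X = 3 - 1*507 = 3 - 507 = -504)
(((((811 + 2104) + X) + 1684)/(8228 + 3537) + t(-103, 46)) + 3934) - 1*(-31999) = (((((811 + 2104) - 504) + 1684)/(8228 + 3537) + (3 + 2*(-103))) + 3934) - 1*(-31999) = ((((2915 - 504) + 1684)/11765 + (3 - 206)) + 3934) + 31999 = (((2411 + 1684)*(1/11765) - 203) + 3934) + 31999 = ((4095*(1/11765) - 203) + 3934) + 31999 = ((63/181 - 203) + 3934) + 31999 = (-36680/181 + 3934) + 31999 = 675374/181 + 31999 = 6467193/181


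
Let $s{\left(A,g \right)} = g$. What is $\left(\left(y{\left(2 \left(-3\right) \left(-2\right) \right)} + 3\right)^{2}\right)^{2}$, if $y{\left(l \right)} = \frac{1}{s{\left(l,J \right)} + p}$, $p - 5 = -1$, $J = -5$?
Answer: $16$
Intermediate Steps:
$p = 4$ ($p = 5 - 1 = 4$)
$y{\left(l \right)} = -1$ ($y{\left(l \right)} = \frac{1}{-5 + 4} = \frac{1}{-1} = -1$)
$\left(\left(y{\left(2 \left(-3\right) \left(-2\right) \right)} + 3\right)^{2}\right)^{2} = \left(\left(-1 + 3\right)^{2}\right)^{2} = \left(2^{2}\right)^{2} = 4^{2} = 16$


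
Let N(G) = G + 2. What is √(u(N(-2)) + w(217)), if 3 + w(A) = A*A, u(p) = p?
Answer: √47086 ≈ 216.99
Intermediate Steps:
N(G) = 2 + G
w(A) = -3 + A² (w(A) = -3 + A*A = -3 + A²)
√(u(N(-2)) + w(217)) = √((2 - 2) + (-3 + 217²)) = √(0 + (-3 + 47089)) = √(0 + 47086) = √47086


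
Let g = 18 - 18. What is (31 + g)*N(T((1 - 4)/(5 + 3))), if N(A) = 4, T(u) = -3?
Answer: 124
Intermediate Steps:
g = 0
(31 + g)*N(T((1 - 4)/(5 + 3))) = (31 + 0)*4 = 31*4 = 124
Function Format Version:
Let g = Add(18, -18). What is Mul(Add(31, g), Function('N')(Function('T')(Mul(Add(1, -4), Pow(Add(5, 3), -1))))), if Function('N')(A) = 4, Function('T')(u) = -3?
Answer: 124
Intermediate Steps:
g = 0
Mul(Add(31, g), Function('N')(Function('T')(Mul(Add(1, -4), Pow(Add(5, 3), -1))))) = Mul(Add(31, 0), 4) = Mul(31, 4) = 124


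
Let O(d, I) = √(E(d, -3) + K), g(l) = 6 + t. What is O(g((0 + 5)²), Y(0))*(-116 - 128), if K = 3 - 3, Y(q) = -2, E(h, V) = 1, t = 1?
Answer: -244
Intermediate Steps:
g(l) = 7 (g(l) = 6 + 1 = 7)
K = 0
O(d, I) = 1 (O(d, I) = √(1 + 0) = √1 = 1)
O(g((0 + 5)²), Y(0))*(-116 - 128) = 1*(-116 - 128) = 1*(-244) = -244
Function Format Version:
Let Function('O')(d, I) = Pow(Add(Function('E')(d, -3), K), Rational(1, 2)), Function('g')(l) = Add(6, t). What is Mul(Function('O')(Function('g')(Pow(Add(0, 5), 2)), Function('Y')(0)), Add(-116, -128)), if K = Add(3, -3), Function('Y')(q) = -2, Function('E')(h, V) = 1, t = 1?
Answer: -244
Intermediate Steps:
Function('g')(l) = 7 (Function('g')(l) = Add(6, 1) = 7)
K = 0
Function('O')(d, I) = 1 (Function('O')(d, I) = Pow(Add(1, 0), Rational(1, 2)) = Pow(1, Rational(1, 2)) = 1)
Mul(Function('O')(Function('g')(Pow(Add(0, 5), 2)), Function('Y')(0)), Add(-116, -128)) = Mul(1, Add(-116, -128)) = Mul(1, -244) = -244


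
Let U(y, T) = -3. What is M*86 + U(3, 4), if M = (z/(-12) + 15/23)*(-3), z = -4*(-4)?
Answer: 3973/23 ≈ 172.74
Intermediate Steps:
z = 16
M = 47/23 (M = (16/(-12) + 15/23)*(-3) = (16*(-1/12) + 15*(1/23))*(-3) = (-4/3 + 15/23)*(-3) = -47/69*(-3) = 47/23 ≈ 2.0435)
M*86 + U(3, 4) = (47/23)*86 - 3 = 4042/23 - 3 = 3973/23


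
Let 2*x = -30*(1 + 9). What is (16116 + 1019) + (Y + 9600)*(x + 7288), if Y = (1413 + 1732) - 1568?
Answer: 79798561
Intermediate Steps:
x = -150 (x = (-30*(1 + 9))/2 = (-30*10)/2 = (½)*(-300) = -150)
Y = 1577 (Y = 3145 - 1568 = 1577)
(16116 + 1019) + (Y + 9600)*(x + 7288) = (16116 + 1019) + (1577 + 9600)*(-150 + 7288) = 17135 + 11177*7138 = 17135 + 79781426 = 79798561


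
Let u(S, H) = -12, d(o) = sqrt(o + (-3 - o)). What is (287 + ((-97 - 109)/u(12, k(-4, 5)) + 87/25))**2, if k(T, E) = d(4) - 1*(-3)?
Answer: 2129545609/22500 ≈ 94647.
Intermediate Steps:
d(o) = I*sqrt(3) (d(o) = sqrt(-3) = I*sqrt(3))
k(T, E) = 3 + I*sqrt(3) (k(T, E) = I*sqrt(3) - 1*(-3) = I*sqrt(3) + 3 = 3 + I*sqrt(3))
(287 + ((-97 - 109)/u(12, k(-4, 5)) + 87/25))**2 = (287 + ((-97 - 109)/(-12) + 87/25))**2 = (287 + (-206*(-1/12) + 87*(1/25)))**2 = (287 + (103/6 + 87/25))**2 = (287 + 3097/150)**2 = (46147/150)**2 = 2129545609/22500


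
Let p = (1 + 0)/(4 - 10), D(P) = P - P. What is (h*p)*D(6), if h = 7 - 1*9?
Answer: 0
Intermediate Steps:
D(P) = 0
p = -1/6 (p = 1/(-6) = 1*(-1/6) = -1/6 ≈ -0.16667)
h = -2 (h = 7 - 9 = -2)
(h*p)*D(6) = -2*(-1/6)*0 = (1/3)*0 = 0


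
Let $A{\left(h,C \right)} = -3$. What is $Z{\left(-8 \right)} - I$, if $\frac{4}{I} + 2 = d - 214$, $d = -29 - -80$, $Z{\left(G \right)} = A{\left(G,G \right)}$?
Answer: $- \frac{491}{165} \approx -2.9758$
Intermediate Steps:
$Z{\left(G \right)} = -3$
$d = 51$ ($d = -29 + 80 = 51$)
$I = - \frac{4}{165}$ ($I = \frac{4}{-2 + \left(51 - 214\right)} = \frac{4}{-2 - 163} = \frac{4}{-165} = 4 \left(- \frac{1}{165}\right) = - \frac{4}{165} \approx -0.024242$)
$Z{\left(-8 \right)} - I = -3 - - \frac{4}{165} = -3 + \frac{4}{165} = - \frac{491}{165}$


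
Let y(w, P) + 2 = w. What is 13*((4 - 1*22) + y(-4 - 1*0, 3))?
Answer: -312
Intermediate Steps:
y(w, P) = -2 + w
13*((4 - 1*22) + y(-4 - 1*0, 3)) = 13*((4 - 1*22) + (-2 + (-4 - 1*0))) = 13*((4 - 22) + (-2 + (-4 + 0))) = 13*(-18 + (-2 - 4)) = 13*(-18 - 6) = 13*(-24) = -312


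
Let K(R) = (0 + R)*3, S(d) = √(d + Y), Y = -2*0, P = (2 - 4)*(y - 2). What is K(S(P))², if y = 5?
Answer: -54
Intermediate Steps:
P = -6 (P = (2 - 4)*(5 - 2) = -2*3 = -6)
Y = 0
S(d) = √d (S(d) = √(d + 0) = √d)
K(R) = 3*R (K(R) = R*3 = 3*R)
K(S(P))² = (3*√(-6))² = (3*(I*√6))² = (3*I*√6)² = -54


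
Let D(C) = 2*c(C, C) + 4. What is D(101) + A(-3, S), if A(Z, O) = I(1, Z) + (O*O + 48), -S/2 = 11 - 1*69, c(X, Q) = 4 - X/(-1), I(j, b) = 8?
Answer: 13726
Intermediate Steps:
c(X, Q) = 4 + X (c(X, Q) = 4 - X*(-1) = 4 - (-1)*X = 4 + X)
S = 116 (S = -2*(11 - 1*69) = -2*(11 - 69) = -2*(-58) = 116)
A(Z, O) = 56 + O² (A(Z, O) = 8 + (O*O + 48) = 8 + (O² + 48) = 8 + (48 + O²) = 56 + O²)
D(C) = 12 + 2*C (D(C) = 2*(4 + C) + 4 = (8 + 2*C) + 4 = 12 + 2*C)
D(101) + A(-3, S) = (12 + 2*101) + (56 + 116²) = (12 + 202) + (56 + 13456) = 214 + 13512 = 13726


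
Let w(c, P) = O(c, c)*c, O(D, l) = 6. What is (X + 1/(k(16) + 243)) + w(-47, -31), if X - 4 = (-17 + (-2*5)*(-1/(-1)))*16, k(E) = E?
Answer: -183889/259 ≈ -710.00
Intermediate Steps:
w(c, P) = 6*c
X = -428 (X = 4 + (-17 + (-2*5)*(-1/(-1)))*16 = 4 + (-17 - (-10)*(-1))*16 = 4 + (-17 - 10*1)*16 = 4 + (-17 - 10)*16 = 4 - 27*16 = 4 - 432 = -428)
(X + 1/(k(16) + 243)) + w(-47, -31) = (-428 + 1/(16 + 243)) + 6*(-47) = (-428 + 1/259) - 282 = -110851/259 - 282 = -183889/259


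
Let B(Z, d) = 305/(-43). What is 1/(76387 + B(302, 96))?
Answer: 43/3284336 ≈ 1.3092e-5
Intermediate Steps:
B(Z, d) = -305/43 (B(Z, d) = 305*(-1/43) = -305/43)
1/(76387 + B(302, 96)) = 1/(76387 - 305/43) = 1/(3284336/43) = 43/3284336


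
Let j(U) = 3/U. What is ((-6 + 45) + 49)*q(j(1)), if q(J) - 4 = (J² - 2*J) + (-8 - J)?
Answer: -352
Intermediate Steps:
q(J) = -4 + J² - 3*J (q(J) = 4 + ((J² - 2*J) + (-8 - J)) = 4 + (-8 + J² - 3*J) = -4 + J² - 3*J)
((-6 + 45) + 49)*q(j(1)) = ((-6 + 45) + 49)*(-4 + (3/1)² - 9/1) = (39 + 49)*(-4 + (3*1)² - 9) = 88*(-4 + 3² - 3*3) = 88*(-4 + 9 - 9) = 88*(-4) = -352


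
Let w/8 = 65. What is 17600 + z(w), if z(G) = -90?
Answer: 17510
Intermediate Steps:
w = 520 (w = 8*65 = 520)
17600 + z(w) = 17600 - 90 = 17510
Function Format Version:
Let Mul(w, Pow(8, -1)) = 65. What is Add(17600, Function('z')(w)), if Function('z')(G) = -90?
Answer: 17510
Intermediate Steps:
w = 520 (w = Mul(8, 65) = 520)
Add(17600, Function('z')(w)) = Add(17600, -90) = 17510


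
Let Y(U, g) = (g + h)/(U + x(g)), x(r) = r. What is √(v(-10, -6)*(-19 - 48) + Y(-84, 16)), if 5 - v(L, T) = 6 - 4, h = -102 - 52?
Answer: I*√230010/34 ≈ 14.106*I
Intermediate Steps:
h = -154
v(L, T) = 3 (v(L, T) = 5 - (6 - 4) = 5 - 1*2 = 5 - 2 = 3)
Y(U, g) = (-154 + g)/(U + g) (Y(U, g) = (g - 154)/(U + g) = (-154 + g)/(U + g))
√(v(-10, -6)*(-19 - 48) + Y(-84, 16)) = √(3*(-19 - 48) + (-154 + 16)/(-84 + 16)) = √(3*(-67) - 138/(-68)) = √(-201 - 1/68*(-138)) = √(-201 + 69/34) = √(-6765/34) = I*√230010/34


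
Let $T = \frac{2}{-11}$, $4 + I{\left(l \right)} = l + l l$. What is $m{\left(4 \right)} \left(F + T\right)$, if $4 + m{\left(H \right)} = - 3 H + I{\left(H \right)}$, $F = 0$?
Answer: $0$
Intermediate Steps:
$I{\left(l \right)} = -4 + l + l^{2}$ ($I{\left(l \right)} = -4 + \left(l + l l\right) = -4 + \left(l + l^{2}\right) = -4 + l + l^{2}$)
$m{\left(H \right)} = -8 + H^{2} - 2 H$ ($m{\left(H \right)} = -4 - \left(4 - H^{2} + 2 H\right) = -8 + H^{2} - 2 H$)
$T = - \frac{2}{11}$ ($T = 2 \left(- \frac{1}{11}\right) = - \frac{2}{11} \approx -0.18182$)
$m{\left(4 \right)} \left(F + T\right) = \left(-8 + 4^{2} - 8\right) \left(0 - \frac{2}{11}\right) = \left(-8 + 16 - 8\right) \left(- \frac{2}{11}\right) = 0 \left(- \frac{2}{11}\right) = 0$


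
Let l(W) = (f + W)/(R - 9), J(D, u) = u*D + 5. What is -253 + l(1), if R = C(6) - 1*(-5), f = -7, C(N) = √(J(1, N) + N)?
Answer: -277 - 6*√17 ≈ -301.74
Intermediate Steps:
J(D, u) = 5 + D*u (J(D, u) = D*u + 5 = 5 + D*u)
C(N) = √(5 + 2*N) (C(N) = √((5 + 1*N) + N) = √((5 + N) + N) = √(5 + 2*N))
R = 5 + √17 (R = √(5 + 2*6) - 1*(-5) = √(5 + 12) + 5 = √17 + 5 = 5 + √17 ≈ 9.1231)
l(W) = (-7 + W)/(-4 + √17) (l(W) = (-7 + W)/((5 + √17) - 9) = (-7 + W)/(-4 + √17))
-253 + l(1) = -253 + (-28 - 7*√17 + 4*1 + 1*√17) = -253 + (-28 - 7*√17 + 4 + √17) = -253 + (-24 - 6*√17) = -277 - 6*√17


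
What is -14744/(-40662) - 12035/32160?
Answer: -506671/43589664 ≈ -0.011624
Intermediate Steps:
-14744/(-40662) - 12035/32160 = -14744*(-1/40662) - 12035*1/32160 = 7372/20331 - 2407/6432 = -506671/43589664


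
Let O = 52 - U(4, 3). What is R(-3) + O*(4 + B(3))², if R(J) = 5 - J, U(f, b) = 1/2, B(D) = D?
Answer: 5063/2 ≈ 2531.5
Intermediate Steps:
U(f, b) = ½
O = 103/2 (O = 52 - 1*½ = 52 - ½ = 103/2 ≈ 51.500)
R(-3) + O*(4 + B(3))² = (5 - 1*(-3)) + 103*(4 + 3)²/2 = (5 + 3) + (103/2)*7² = 8 + (103/2)*49 = 8 + 5047/2 = 5063/2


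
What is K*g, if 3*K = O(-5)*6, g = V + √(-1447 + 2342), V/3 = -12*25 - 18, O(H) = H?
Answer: 9540 - 10*√895 ≈ 9240.8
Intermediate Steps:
V = -954 (V = 3*(-12*25 - 18) = 3*(-300 - 18) = 3*(-318) = -954)
g = -954 + √895 (g = -954 + √(-1447 + 2342) = -954 + √895 ≈ -924.08)
K = -10 (K = (-5*6)/3 = (⅓)*(-30) = -10)
K*g = -10*(-954 + √895) = 9540 - 10*√895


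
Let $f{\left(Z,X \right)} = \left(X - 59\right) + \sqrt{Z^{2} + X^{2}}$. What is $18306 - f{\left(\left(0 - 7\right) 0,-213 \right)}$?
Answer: $18365$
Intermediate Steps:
$f{\left(Z,X \right)} = -59 + X + \sqrt{X^{2} + Z^{2}}$ ($f{\left(Z,X \right)} = \left(-59 + X\right) + \sqrt{X^{2} + Z^{2}} = -59 + X + \sqrt{X^{2} + Z^{2}}$)
$18306 - f{\left(\left(0 - 7\right) 0,-213 \right)} = 18306 - \left(-59 - 213 + \sqrt{\left(-213\right)^{2} + \left(\left(0 - 7\right) 0\right)^{2}}\right) = 18306 - \left(-59 - 213 + \sqrt{45369 + \left(\left(-7\right) 0\right)^{2}}\right) = 18306 - \left(-59 - 213 + \sqrt{45369 + 0^{2}}\right) = 18306 - \left(-59 - 213 + \sqrt{45369 + 0}\right) = 18306 - \left(-59 - 213 + \sqrt{45369}\right) = 18306 - \left(-59 - 213 + 213\right) = 18306 - -59 = 18306 + 59 = 18365$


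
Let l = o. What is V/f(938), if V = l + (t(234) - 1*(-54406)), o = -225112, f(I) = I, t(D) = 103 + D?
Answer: -170369/938 ≈ -181.63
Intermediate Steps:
l = -225112
V = -170369 (V = -225112 + ((103 + 234) - 1*(-54406)) = -225112 + (337 + 54406) = -225112 + 54743 = -170369)
V/f(938) = -170369/938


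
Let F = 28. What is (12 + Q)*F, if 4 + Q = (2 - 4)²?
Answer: 336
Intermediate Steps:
Q = 0 (Q = -4 + (2 - 4)² = -4 + (-2)² = -4 + 4 = 0)
(12 + Q)*F = (12 + 0)*28 = 12*28 = 336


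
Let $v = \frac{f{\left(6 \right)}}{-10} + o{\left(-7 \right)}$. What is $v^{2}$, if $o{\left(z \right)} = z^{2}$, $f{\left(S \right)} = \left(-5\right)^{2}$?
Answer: $\frac{8649}{4} \approx 2162.3$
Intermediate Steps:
$f{\left(S \right)} = 25$
$v = \frac{93}{2}$ ($v = \frac{25}{-10} + \left(-7\right)^{2} = 25 \left(- \frac{1}{10}\right) + 49 = - \frac{5}{2} + 49 = \frac{93}{2} \approx 46.5$)
$v^{2} = \left(\frac{93}{2}\right)^{2} = \frac{8649}{4}$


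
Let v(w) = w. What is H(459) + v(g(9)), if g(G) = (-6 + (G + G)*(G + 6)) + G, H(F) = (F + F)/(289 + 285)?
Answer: 78810/287 ≈ 274.60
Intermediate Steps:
H(F) = F/287 (H(F) = (2*F)/574 = (2*F)*(1/574) = F/287)
g(G) = -6 + G + 2*G*(6 + G) (g(G) = (-6 + (2*G)*(6 + G)) + G = (-6 + 2*G*(6 + G)) + G = -6 + G + 2*G*(6 + G))
H(459) + v(g(9)) = (1/287)*459 + (-6 + 2*9² + 13*9) = 459/287 + (-6 + 2*81 + 117) = 459/287 + (-6 + 162 + 117) = 459/287 + 273 = 78810/287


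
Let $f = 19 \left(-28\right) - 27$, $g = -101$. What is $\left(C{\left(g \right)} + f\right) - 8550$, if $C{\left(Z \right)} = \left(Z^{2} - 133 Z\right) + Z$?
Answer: $14424$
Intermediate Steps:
$f = -559$ ($f = -532 - 27 = -559$)
$C{\left(Z \right)} = Z^{2} - 132 Z$
$\left(C{\left(g \right)} + f\right) - 8550 = \left(- 101 \left(-132 - 101\right) - 559\right) - 8550 = \left(\left(-101\right) \left(-233\right) - 559\right) - 8550 = \left(23533 - 559\right) - 8550 = 22974 - 8550 = 14424$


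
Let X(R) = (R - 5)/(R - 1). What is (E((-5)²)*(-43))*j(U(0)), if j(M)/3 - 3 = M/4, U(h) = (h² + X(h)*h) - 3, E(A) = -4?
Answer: 1161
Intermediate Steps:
X(R) = (-5 + R)/(-1 + R)
U(h) = -3 + h² + h*(-5 + h)/(-1 + h) (U(h) = (h² + ((-5 + h)/(-1 + h))*h) - 3 = (h² + h*(-5 + h)/(-1 + h)) - 3 = -3 + h² + h*(-5 + h)/(-1 + h))
j(M) = 9 + 3*M/4 (j(M) = 9 + 3*(M/4) = 9 + 3*M/4)
(E((-5)²)*(-43))*j(U(0)) = (-4*(-43))*(9 + 3*((3 + 0³ - 8*0)/(-1 + 0))/4) = 172*(9 + 3*((3 + 0 + 0)/(-1))/4) = 172*(9 + 3*(-1*3)/4) = 172*(9 + (¾)*(-3)) = 172*(9 - 9/4) = 172*(27/4) = 1161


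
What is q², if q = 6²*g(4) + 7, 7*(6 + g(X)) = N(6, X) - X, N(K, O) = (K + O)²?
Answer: 3972049/49 ≈ 81062.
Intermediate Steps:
g(X) = -6 - X/7 + (6 + X)²/7 (g(X) = -6 + ((6 + X)² - X)/7 = -6 + (-X/7 + (6 + X)²/7) = -6 - X/7 + (6 + X)²/7)
q = 1993/7 (q = 6²*(-6 - ⅐*4 + (6 + 4)²/7) + 7 = 36*(-6 - 4/7 + (⅐)*10²) + 7 = 36*(-6 - 4/7 + (⅐)*100) + 7 = 36*(-6 - 4/7 + 100/7) + 7 = 36*(54/7) + 7 = 1944/7 + 7 = 1993/7 ≈ 284.71)
q² = (1993/7)² = 3972049/49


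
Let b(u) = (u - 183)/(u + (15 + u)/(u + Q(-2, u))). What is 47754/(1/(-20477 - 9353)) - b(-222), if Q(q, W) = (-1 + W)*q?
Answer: -4742166564828/3329 ≈ -1.4245e+9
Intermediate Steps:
Q(q, W) = q*(-1 + W)
b(u) = (-183 + u)/(u + (15 + u)/(2 - u)) (b(u) = (u - 183)/(u + (15 + u)/(u - 2*(-1 + u))) = (-183 + u)/(u + (15 + u)/(u + (2 - 2*u))) = (-183 + u)/(u + (15 + u)/(2 - u)))
47754/(1/(-20477 - 9353)) - b(-222) = 47754/(1/(-20477 - 9353)) - (366 + (-222)² - 185*(-222))/(-15 + (-222)² - 3*(-222)) = 47754/(1/(-29830)) - (366 + 49284 + 41070)/(-15 + 49284 + 666) = 47754/(-1/29830) - 90720/49935 = 47754*(-29830) - 90720/49935 = -1424501820 - 1*6048/3329 = -1424501820 - 6048/3329 = -4742166564828/3329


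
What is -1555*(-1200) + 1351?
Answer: 1867351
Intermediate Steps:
-1555*(-1200) + 1351 = 1866000 + 1351 = 1867351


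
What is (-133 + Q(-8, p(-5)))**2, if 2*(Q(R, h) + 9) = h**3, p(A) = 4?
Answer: 12100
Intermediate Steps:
Q(R, h) = -9 + h**3/2
(-133 + Q(-8, p(-5)))**2 = (-133 + (-9 + (1/2)*4**3))**2 = (-133 + (-9 + (1/2)*64))**2 = (-133 + (-9 + 32))**2 = (-133 + 23)**2 = (-110)**2 = 12100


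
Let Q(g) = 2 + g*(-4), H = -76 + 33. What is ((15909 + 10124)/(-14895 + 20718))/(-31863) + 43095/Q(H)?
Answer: 2665255436971/10761218442 ≈ 247.67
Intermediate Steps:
H = -43
Q(g) = 2 - 4*g
((15909 + 10124)/(-14895 + 20718))/(-31863) + 43095/Q(H) = ((15909 + 10124)/(-14895 + 20718))/(-31863) + 43095/(2 - 4*(-43)) = (26033/5823)*(-1/31863) + 43095/(2 + 172) = (26033*(1/5823))*(-1/31863) + 43095/174 = (26033/5823)*(-1/31863) + 43095*(1/174) = -26033/185538249 + 14365/58 = 2665255436971/10761218442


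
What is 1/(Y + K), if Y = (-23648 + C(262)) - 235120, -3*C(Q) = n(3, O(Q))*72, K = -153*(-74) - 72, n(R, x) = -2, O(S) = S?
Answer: -1/247470 ≈ -4.0409e-6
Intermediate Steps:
K = 11250 (K = 11322 - 72 = 11250)
C(Q) = 48 (C(Q) = -(-2)*72/3 = -⅓*(-144) = 48)
Y = -258720 (Y = (-23648 + 48) - 235120 = -23600 - 235120 = -258720)
1/(Y + K) = 1/(-258720 + 11250) = 1/(-247470) = -1/247470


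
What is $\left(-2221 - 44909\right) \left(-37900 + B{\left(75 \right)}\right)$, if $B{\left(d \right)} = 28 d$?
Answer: $1687254000$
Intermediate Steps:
$\left(-2221 - 44909\right) \left(-37900 + B{\left(75 \right)}\right) = \left(-2221 - 44909\right) \left(-37900 + 28 \cdot 75\right) = - 47130 \left(-37900 + 2100\right) = \left(-47130\right) \left(-35800\right) = 1687254000$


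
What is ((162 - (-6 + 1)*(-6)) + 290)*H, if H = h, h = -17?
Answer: -7174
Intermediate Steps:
H = -17
((162 - (-6 + 1)*(-6)) + 290)*H = ((162 - (-6 + 1)*(-6)) + 290)*(-17) = ((162 - (-5)*(-6)) + 290)*(-17) = ((162 - 1*30) + 290)*(-17) = ((162 - 30) + 290)*(-17) = (132 + 290)*(-17) = 422*(-17) = -7174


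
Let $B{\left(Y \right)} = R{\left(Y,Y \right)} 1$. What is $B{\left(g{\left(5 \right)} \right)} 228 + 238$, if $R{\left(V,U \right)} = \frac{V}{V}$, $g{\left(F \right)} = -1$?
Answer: $466$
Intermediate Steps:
$R{\left(V,U \right)} = 1$
$B{\left(Y \right)} = 1$ ($B{\left(Y \right)} = 1 \cdot 1 = 1$)
$B{\left(g{\left(5 \right)} \right)} 228 + 238 = 1 \cdot 228 + 238 = 228 + 238 = 466$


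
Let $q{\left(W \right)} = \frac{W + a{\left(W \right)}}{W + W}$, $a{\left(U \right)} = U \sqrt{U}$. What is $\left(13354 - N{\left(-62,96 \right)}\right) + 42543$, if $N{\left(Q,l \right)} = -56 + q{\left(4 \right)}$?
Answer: $\frac{111903}{2} \approx 55952.0$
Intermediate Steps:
$a{\left(U \right)} = U^{\frac{3}{2}}$
$q{\left(W \right)} = \frac{W + W^{\frac{3}{2}}}{2 W}$ ($q{\left(W \right)} = \frac{W + W^{\frac{3}{2}}}{W + W} = \frac{W + W^{\frac{3}{2}}}{2 W}$)
$N{\left(Q,l \right)} = - \frac{109}{2}$ ($N{\left(Q,l \right)} = -56 + \frac{4 + 4^{\frac{3}{2}}}{2 \cdot 4} = -56 + \frac{1}{2} \cdot \frac{1}{4} \left(4 + 8\right) = -56 + \frac{1}{2} \cdot \frac{1}{4} \cdot 12 = -56 + \frac{3}{2} = - \frac{109}{2}$)
$\left(13354 - N{\left(-62,96 \right)}\right) + 42543 = \left(13354 - - \frac{109}{2}\right) + 42543 = \left(13354 + \frac{109}{2}\right) + 42543 = \frac{26817}{2} + 42543 = \frac{111903}{2}$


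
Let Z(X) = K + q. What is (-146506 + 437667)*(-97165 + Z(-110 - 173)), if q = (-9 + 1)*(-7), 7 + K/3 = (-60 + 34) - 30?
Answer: -28329382978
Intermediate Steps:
K = -189 (K = -21 + 3*((-60 + 34) - 30) = -21 + 3*(-26 - 30) = -21 + 3*(-56) = -21 - 168 = -189)
q = 56 (q = -8*(-7) = 56)
Z(X) = -133 (Z(X) = -189 + 56 = -133)
(-146506 + 437667)*(-97165 + Z(-110 - 173)) = (-146506 + 437667)*(-97165 - 133) = 291161*(-97298) = -28329382978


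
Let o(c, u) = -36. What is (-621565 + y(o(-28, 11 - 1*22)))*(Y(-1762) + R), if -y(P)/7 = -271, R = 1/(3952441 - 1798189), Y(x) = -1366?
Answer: 151958510340609/179521 ≈ 8.4647e+8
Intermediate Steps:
R = 1/2154252 ≈ 4.6420e-7
y(P) = 1897 (y(P) = -7*(-271) = 1897)
(-621565 + y(o(-28, 11 - 1*22)))*(Y(-1762) + R) = (-621565 + 1897)*(-1366 + 1/2154252) = -619668*(-2942708231/2154252) = 151958510340609/179521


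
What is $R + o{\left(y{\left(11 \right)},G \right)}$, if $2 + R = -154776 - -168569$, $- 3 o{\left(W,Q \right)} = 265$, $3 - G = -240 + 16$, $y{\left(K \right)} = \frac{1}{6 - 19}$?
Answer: $\frac{41108}{3} \approx 13703.0$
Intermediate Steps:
$y{\left(K \right)} = - \frac{1}{13}$ ($y{\left(K \right)} = \frac{1}{-13} = - \frac{1}{13}$)
$G = 227$ ($G = 3 - \left(-240 + 16\right) = 3 - -224 = 3 + 224 = 227$)
$o{\left(W,Q \right)} = - \frac{265}{3}$ ($o{\left(W,Q \right)} = \left(- \frac{1}{3}\right) 265 = - \frac{265}{3}$)
$R = 13791$ ($R = -2 - -13793 = -2 + \left(-154776 + 168569\right) = -2 + 13793 = 13791$)
$R + o{\left(y{\left(11 \right)},G \right)} = 13791 - \frac{265}{3} = \frac{41108}{3}$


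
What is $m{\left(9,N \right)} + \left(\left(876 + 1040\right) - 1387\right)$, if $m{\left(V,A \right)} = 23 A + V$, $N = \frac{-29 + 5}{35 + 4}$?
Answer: $\frac{6810}{13} \approx 523.85$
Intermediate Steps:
$N = - \frac{8}{13}$ ($N = - \frac{24}{39} = \left(-24\right) \frac{1}{39} = - \frac{8}{13} \approx -0.61539$)
$m{\left(V,A \right)} = V + 23 A$
$m{\left(9,N \right)} + \left(\left(876 + 1040\right) - 1387\right) = \left(9 + 23 \left(- \frac{8}{13}\right)\right) + \left(\left(876 + 1040\right) - 1387\right) = \left(9 - \frac{184}{13}\right) + \left(1916 - 1387\right) = - \frac{67}{13} + 529 = \frac{6810}{13}$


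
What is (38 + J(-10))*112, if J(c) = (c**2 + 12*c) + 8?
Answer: 2912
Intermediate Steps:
J(c) = 8 + c**2 + 12*c
(38 + J(-10))*112 = (38 + (8 + (-10)**2 + 12*(-10)))*112 = (38 + (8 + 100 - 120))*112 = (38 - 12)*112 = 26*112 = 2912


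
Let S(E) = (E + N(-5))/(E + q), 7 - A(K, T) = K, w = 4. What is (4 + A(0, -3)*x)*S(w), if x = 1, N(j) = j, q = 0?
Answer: -11/4 ≈ -2.7500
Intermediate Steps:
A(K, T) = 7 - K
S(E) = (-5 + E)/E (S(E) = (E - 5)/(E + 0) = (-5 + E)/E)
(4 + A(0, -3)*x)*S(w) = (4 + (7 - 1*0)*1)*((-5 + 4)/4) = (4 + (7 + 0)*1)*((1/4)*(-1)) = (4 + 7*1)*(-1/4) = (4 + 7)*(-1/4) = 11*(-1/4) = -11/4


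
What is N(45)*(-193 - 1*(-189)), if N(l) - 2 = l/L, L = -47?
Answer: -196/47 ≈ -4.1702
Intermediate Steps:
N(l) = 2 - l/47 (N(l) = 2 + l/(-47) = 2 + l*(-1/47) = 2 - l/47)
N(45)*(-193 - 1*(-189)) = (2 - 1/47*45)*(-193 - 1*(-189)) = (2 - 45/47)*(-193 + 189) = (49/47)*(-4) = -196/47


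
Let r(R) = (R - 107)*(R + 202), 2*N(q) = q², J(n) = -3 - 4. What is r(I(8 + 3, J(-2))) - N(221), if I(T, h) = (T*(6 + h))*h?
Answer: -65581/2 ≈ -32791.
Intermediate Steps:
J(n) = -7
I(T, h) = T*h*(6 + h)
N(q) = q²/2
r(R) = (-107 + R)*(202 + R)
r(I(8 + 3, J(-2))) - N(221) = (-21614 + ((8 + 3)*(-7)*(6 - 7))² + 95*((8 + 3)*(-7)*(6 - 7))) - 221²/2 = (-21614 + (11*(-7)*(-1))² + 95*(11*(-7)*(-1))) - 48841/2 = (-21614 + 77² + 95*77) - 1*48841/2 = (-21614 + 5929 + 7315) - 48841/2 = -8370 - 48841/2 = -65581/2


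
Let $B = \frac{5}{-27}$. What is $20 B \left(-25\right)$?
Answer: $\frac{2500}{27} \approx 92.593$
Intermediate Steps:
$B = - \frac{5}{27}$ ($B = 5 \left(- \frac{1}{27}\right) = - \frac{5}{27} \approx -0.18519$)
$20 B \left(-25\right) = 20 \left(- \frac{5}{27}\right) \left(-25\right) = \left(- \frac{100}{27}\right) \left(-25\right) = \frac{2500}{27}$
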